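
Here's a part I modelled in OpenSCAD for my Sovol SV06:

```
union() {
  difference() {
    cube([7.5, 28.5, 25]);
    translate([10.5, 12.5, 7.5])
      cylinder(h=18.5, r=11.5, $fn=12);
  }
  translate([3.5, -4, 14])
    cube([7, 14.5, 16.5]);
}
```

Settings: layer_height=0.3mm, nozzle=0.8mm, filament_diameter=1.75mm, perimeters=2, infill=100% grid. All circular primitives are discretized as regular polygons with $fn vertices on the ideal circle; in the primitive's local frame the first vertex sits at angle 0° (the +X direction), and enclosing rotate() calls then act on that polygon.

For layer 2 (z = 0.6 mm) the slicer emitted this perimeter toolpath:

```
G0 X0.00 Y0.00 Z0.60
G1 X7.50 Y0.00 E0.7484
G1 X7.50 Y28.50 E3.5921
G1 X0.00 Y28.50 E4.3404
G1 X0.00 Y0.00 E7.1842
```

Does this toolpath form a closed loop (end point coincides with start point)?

yes

Start point (G0): (0.00, 0.00). End point (last G1): the path returns to the start — closed.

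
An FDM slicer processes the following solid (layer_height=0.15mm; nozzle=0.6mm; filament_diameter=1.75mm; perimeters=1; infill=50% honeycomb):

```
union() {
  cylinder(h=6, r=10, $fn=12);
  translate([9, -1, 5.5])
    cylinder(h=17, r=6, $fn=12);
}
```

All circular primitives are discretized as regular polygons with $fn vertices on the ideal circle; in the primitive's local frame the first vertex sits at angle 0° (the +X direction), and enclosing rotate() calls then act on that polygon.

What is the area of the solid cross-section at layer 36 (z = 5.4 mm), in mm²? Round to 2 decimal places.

At z = 5.4 mm: the cylinder: section is a regular 12-gon, circumradius r=10 (area = (12/2)·10.000²·sin(360°/12) = 300.00 mm²); the cylinder at (9, -1) is not intersected at this z (z outside [5.5, 22.5]); Merging all regions: only the r=10 cylinder is present, so the union is just that shape — area = 300.00 mm². Overall, the cross-section is a single solid region. Net area = 300.00 mm².

300.00 mm²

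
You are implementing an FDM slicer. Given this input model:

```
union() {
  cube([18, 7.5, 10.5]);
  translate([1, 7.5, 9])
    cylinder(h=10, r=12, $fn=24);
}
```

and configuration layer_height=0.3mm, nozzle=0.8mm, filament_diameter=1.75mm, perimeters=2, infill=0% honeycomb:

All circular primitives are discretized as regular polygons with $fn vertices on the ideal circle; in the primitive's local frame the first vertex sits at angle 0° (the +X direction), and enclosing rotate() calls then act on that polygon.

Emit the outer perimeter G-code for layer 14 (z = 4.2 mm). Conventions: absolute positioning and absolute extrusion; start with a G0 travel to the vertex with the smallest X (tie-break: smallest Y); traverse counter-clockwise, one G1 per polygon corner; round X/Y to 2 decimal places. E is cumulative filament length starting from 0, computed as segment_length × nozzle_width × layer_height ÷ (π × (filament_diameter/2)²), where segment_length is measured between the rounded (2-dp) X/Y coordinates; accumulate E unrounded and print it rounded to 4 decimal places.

At z = 4.2 mm: the 18×7.5 cube contributes its full rectangle; the cylinder at (1, 7.5) is not intersected at this z (z outside [9, 19]); Merging all regions: only the 18×7.5 cube is present, so the union is just that shape — 1 connected region. The outline is a single polygon with 4 vertices. Extrusion per mm of travel: 0.8 × 0.3 / (π × 0.875²) = 0.099780. Accumulating E over each segment gives final E = 5.0888.

G0 X0.00 Y0.00 Z4.20
G1 X18.00 Y0.00 E1.7960
G1 X18.00 Y7.50 E2.5444
G1 X0.00 Y7.50 E4.3404
G1 X0.00 Y0.00 E5.0888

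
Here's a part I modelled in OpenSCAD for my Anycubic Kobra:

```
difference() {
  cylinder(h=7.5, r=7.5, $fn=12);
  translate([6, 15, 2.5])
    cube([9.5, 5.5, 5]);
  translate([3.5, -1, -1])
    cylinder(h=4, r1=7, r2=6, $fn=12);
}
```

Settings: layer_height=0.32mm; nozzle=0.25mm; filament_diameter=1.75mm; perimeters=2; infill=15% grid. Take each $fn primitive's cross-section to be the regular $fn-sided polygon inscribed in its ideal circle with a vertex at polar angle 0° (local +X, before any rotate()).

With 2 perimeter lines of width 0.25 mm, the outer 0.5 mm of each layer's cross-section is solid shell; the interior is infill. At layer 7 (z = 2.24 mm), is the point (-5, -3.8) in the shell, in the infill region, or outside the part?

At z = 2.24 mm: the r=7.5 cylinder gives a regular 12-gon of circumradius 7.5 (constant along its height); the cube at (6, 15) is absent (z outside [2.5, 7.5]); the cone at (3.5, -1) contributes a regular 12-gon of circumradius 6.190 (interpolated between r1=7 and r2=6 at t=0.810); After the difference (first − rest): starting from the r=7.5 cylinder, the cone at (3.5, -1) partially overlaps it — only the 90.63 mm² overlap (of its 114.95 mm²) is removed, clipping the outline — 1 connected region. Overall, the cross-section is a single solid region. The nearest boundary edge runs (-3.75, -6.50)→(-6.50, -3.75); distance from the point to it = 1.02 mm. The point is inside the cross-section and 1.02 mm from the nearest boundary — more than the 0.5 mm shell width (2 × 0.25), so it's in the infill interior.

infill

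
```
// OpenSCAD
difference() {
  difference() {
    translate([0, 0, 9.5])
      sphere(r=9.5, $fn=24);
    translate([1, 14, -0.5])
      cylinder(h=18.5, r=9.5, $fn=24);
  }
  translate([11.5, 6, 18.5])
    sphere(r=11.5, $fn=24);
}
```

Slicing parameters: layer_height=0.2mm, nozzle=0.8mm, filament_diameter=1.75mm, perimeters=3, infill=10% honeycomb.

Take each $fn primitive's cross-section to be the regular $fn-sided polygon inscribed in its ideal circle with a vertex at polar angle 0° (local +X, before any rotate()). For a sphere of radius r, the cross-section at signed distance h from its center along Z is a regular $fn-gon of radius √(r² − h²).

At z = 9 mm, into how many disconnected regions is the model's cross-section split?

At z = 9 mm: the r=9.5 sphere contributes a regular 24-gon of circumradius √(9.5²−0.5²) = 9.487; the cylinder at (1, 14): section is a regular 24-gon, circumradius r=9.5; Subtracting the remaining from the first: starting from the r=9.5 sphere, the r=9.5 cylinder at (1, 14) partially overlaps it — only the 41.95 mm² overlap (of its 280.30 mm²) is removed, clipping the outline — 1 connected region; the sphere at (11.5, 6): section is a regular 24-gon, circumradius = √(r²−h²) = √(11.5²−9.5²) = 6.481; Subtracting the remaining from the first: starting from that combined region, the r=11.5 sphere at (11.5, 6) partially overlaps it — only the 15.48 mm² overlap (of its 130.44 mm²) is removed, clipping the outline — 1 connected region. The result has 1 disconnected region.

1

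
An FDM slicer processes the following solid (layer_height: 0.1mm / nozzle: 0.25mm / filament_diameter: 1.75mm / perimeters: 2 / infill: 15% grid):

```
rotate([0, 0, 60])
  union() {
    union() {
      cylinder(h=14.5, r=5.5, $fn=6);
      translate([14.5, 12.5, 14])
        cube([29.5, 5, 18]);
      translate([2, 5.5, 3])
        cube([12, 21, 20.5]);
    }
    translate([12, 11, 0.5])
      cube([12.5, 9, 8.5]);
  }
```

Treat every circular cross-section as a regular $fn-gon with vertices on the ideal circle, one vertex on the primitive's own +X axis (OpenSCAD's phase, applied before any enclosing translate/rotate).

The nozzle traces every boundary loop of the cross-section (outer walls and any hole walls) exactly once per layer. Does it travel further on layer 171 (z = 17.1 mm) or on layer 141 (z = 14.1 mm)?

Layer 171 (z = 17.1): the cylinder is absent (z outside [0, 14.5]); the cube at (14.5, 12.5) is present — its section is the full 29.5×5 rectangle (perimeter 69.00 mm); the cube at (2, 5.5) (footprint 12×21) is included at this height (perimeter 66.00 mm); Merging all regions: the 2 present regions are separate (no shared area or edge), so areas and boundary lengths simply add and each stays a separate island — boundary = 135.00 mm; the cube at (12, 11) is absent (z outside [0.5, 9]); Merging all regions: only the result so far is present, so the union is just that shape — boundary = 135.00 mm; (whole slice rotated 60° about Z — lengths, areas and connectivity unchanged). So its perimeter = 135.00 mm. Layer 141 (z = 14.1): the r=5.5 cylinder gives a regular 6-gon of circumradius 5.5 (constant along its height) (perimeter = 2·6·5.500·sin(180°/6) = 33.00 mm); the cube at (14.5, 12.5) (footprint 29.5×5) is included at this height (perimeter 69.00 mm); the 12×21 cube at (2, 5.5) contributes its full rectangle (perimeter 66.00 mm); Taking the union: the 3 present regions are separate (no shared area or edge), so areas and boundary lengths simply add and each stays a separate island — boundary = 168.00 mm; the cube at (12, 11) does not reach this height (z outside [0.5, 9]); Merging all regions: only that combined region is present, so the union is just that shape — boundary = 168.00 mm; (rotated 60° about Z; rotation is an isometry so areas/perimeters/island counts are preserved). So its perimeter = 168.00 mm. Layer 141 is larger (168.00 vs 135.00 mm).

layer 141 (z = 14.1 mm)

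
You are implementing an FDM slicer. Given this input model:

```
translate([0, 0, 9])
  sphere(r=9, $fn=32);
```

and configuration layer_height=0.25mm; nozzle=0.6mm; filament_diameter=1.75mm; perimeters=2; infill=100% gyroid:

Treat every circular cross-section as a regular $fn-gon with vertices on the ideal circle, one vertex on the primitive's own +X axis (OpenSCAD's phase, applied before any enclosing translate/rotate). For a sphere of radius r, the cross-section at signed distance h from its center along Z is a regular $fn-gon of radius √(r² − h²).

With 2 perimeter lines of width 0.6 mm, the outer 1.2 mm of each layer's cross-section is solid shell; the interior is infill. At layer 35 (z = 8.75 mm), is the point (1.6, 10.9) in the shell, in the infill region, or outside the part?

outside

At z = 8.75 mm: the r=9 sphere contributes a regular 32-gon of circumradius √(9²−0.25²) = 8.997. Overall, the cross-section is a single solid region. The nearest boundary edge runs (1.76, 8.82)→(0.00, 9.00); distance from the point to it = 2.05 mm. The point is not inside any of the regions above, so it lies outside the cross-section (2.05 mm from the nearest boundary).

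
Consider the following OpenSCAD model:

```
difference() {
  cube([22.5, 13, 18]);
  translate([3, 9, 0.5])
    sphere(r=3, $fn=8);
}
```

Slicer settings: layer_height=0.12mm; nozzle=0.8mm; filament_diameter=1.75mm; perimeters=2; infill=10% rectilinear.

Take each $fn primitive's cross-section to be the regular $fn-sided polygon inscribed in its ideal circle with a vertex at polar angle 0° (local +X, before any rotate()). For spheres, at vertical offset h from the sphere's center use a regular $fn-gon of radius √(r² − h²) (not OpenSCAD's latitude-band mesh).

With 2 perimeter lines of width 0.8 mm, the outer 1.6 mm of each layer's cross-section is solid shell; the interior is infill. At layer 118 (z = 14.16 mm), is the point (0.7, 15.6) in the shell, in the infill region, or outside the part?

At z = 14.16 mm: the cube (footprint 22.5×13) is included at this height; the sphere at (3, 9) is absent (|z−center|=13.660 > r=3); After the difference (first − rest): none of the subtracted shapes is present at this height, so the 22.5×13 cube is unchanged — 1 connected region. Overall, the cross-section is a single solid region. The nearest boundary edge runs (22.50, 13.00)→(0.00, 13.00); distance from the point to it = 2.60 mm. The point is not inside any of the regions above, so it lies outside the cross-section (2.60 mm from the nearest boundary).

outside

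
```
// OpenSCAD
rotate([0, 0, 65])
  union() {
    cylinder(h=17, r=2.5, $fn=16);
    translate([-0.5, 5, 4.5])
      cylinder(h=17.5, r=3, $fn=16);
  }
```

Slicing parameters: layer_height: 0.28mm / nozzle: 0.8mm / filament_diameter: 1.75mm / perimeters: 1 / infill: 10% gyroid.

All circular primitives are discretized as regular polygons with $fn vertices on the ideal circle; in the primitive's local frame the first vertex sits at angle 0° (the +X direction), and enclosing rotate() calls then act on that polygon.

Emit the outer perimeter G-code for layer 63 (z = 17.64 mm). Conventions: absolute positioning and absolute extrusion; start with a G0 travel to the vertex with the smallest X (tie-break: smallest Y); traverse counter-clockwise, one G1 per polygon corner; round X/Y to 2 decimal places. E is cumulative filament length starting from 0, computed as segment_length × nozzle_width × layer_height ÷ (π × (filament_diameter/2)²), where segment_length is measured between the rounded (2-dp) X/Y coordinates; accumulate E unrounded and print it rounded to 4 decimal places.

G0 X-7.74 Y1.79 Z17.64
G1 X-7.56 Y0.63 E0.1093
G1 X-6.95 Y-0.37 E0.2184
G1 X-6.01 Y-1.06 E0.3270
G1 X-4.87 Y-1.34 E0.4363
G1 X-3.72 Y-1.16 E0.5447
G1 X-2.72 Y-0.55 E0.6538
G1 X-2.02 Y0.39 E0.7630
G1 X-1.75 Y1.53 E0.8721
G1 X-1.92 Y2.69 E0.9812
G1 X-2.53 Y3.69 E1.0903
G1 X-3.47 Y4.38 E1.1989
G1 X-4.61 Y4.66 E1.3082
G1 X-5.77 Y4.48 E1.4176
G1 X-6.77 Y3.87 E1.5267
G1 X-7.46 Y2.93 E1.6353
G1 X-7.74 Y1.79 E1.7446

At z = 17.64 mm: the cylinder is not intersected at this z (z outside [0, 17]); the r=3 cylinder at (-0.5, 5) contributes a regular 16-gon of circumradius 3; Combining (union): only the r=3 cylinder at (-0.5, 5) is present, so the union is just that shape — 1 connected region; (rotated 65° about Z; rotation is an isometry so areas/perimeters/island counts are preserved). The outline is a single polygon with 16 vertices. Extrusion per mm of travel: 0.8 × 0.28 / (π × 0.875²) = 0.093128. Accumulating E over each segment gives final E = 1.7446.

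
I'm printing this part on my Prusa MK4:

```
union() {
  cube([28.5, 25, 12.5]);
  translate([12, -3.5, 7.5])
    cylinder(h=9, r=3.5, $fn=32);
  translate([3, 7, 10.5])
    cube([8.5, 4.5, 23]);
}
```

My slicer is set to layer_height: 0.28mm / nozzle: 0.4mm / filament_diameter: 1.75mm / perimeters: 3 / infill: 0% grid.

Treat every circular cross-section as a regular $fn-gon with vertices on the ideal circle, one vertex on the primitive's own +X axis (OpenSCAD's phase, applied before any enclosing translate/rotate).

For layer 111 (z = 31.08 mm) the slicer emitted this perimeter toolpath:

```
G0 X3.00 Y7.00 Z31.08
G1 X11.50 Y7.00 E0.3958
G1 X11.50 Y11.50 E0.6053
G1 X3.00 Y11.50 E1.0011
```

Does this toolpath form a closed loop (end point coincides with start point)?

no

Start point (G0): (3.00, 7.00). End point (last G1): the path does not return to the start — open.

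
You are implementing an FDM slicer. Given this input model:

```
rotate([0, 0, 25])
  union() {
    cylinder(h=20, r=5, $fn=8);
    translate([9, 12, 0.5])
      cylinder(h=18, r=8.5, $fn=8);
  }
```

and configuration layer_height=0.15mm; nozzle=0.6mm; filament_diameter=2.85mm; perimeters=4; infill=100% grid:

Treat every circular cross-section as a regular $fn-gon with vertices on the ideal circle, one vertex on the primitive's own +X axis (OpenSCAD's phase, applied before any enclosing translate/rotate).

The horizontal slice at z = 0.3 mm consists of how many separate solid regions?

At z = 0.3 mm: the r=5 cylinder contributes a regular 8-gon of circumradius 5; the cylinder at (9, 12) is not intersected at this z (z outside [0.5, 18.5]); Taking the union: only the r=5 cylinder is present, so the union is just that shape — 1 connected region; (rotated 25° about Z; rotation is an isometry so areas/perimeters/island counts are preserved). The result has 1 disconnected region.

1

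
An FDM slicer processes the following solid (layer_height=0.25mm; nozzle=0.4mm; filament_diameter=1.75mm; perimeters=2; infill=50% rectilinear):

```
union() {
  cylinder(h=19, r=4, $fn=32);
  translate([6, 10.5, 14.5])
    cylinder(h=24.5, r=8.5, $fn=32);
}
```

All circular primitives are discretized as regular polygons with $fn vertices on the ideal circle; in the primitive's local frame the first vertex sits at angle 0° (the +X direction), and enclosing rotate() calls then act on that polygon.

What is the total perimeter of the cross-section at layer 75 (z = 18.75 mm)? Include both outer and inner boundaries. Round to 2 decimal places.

At z = 18.75 mm: the cylinder: section is a regular 32-gon, circumradius r=4 (perimeter = 2·32·4.000·sin(180°/32) = 25.09 mm); the r=8.5 cylinder at (6, 10.5) gives a regular 32-gon of circumradius 8.5 (constant along its height) (perimeter = 2·32·8.500·sin(180°/32) = 53.32 mm); Taking the union: the regions partially overlap (shared area 0.69 mm²), so the edge portions inside another operand are dropped and the merged outline is re-measured after clipping — boundary = 72.81 mm. Overall, the cross-section is a single solid region. Total boundary length (outer) = 72.81 mm.

72.81 mm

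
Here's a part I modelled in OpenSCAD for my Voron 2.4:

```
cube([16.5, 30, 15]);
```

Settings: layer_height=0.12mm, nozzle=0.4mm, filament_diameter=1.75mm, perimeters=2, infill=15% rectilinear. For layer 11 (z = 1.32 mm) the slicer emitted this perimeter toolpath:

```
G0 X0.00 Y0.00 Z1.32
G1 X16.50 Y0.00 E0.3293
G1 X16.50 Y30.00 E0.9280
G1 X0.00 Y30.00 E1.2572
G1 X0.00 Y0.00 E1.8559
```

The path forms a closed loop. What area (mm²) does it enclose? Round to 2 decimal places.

495.00 mm²

Apply the shoelace formula to the sequence of (X, Y) vertices; enclosed area = 495.00 mm².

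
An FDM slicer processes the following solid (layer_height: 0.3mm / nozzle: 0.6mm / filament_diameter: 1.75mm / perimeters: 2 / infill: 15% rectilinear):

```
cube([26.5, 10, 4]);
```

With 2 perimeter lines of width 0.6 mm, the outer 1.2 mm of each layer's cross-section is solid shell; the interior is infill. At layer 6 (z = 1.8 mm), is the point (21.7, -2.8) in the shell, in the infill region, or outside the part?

At z = 1.8 mm: the 26.5×10 cube contributes its full rectangle. Overall, the cross-section is a single solid region. The nearest boundary edge runs (0.00, 0.00)→(26.50, 0.00); distance from the point to it = 2.80 mm. The point is not inside any of the regions above, so it lies outside the cross-section (2.80 mm from the nearest boundary).

outside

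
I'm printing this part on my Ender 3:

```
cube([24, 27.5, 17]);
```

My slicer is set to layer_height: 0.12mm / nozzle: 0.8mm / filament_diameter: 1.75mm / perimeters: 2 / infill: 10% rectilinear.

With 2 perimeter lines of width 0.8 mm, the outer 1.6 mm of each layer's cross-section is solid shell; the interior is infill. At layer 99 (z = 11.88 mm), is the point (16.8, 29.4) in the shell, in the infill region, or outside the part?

At z = 11.88 mm: the cube (footprint 24×27.5) is included at this height. Overall, the cross-section is a single solid region. The nearest boundary edge runs (24.00, 27.50)→(0.00, 27.50); distance from the point to it = 1.90 mm. The point is not inside any of the regions above, so it lies outside the cross-section (1.90 mm from the nearest boundary).

outside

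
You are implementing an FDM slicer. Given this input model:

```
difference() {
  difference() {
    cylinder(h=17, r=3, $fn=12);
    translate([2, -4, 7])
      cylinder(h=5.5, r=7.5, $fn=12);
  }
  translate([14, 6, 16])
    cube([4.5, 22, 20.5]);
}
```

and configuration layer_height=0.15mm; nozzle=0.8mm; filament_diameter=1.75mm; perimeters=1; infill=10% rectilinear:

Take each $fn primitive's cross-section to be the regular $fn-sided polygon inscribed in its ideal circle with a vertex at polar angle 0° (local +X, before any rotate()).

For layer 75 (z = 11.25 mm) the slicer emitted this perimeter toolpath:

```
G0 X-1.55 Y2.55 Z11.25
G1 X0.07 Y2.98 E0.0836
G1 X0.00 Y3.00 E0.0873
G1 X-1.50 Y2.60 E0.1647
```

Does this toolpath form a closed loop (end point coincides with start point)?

Start point (G0): (-1.55, 2.55). End point (last G1): the path does not return to the start — open.

no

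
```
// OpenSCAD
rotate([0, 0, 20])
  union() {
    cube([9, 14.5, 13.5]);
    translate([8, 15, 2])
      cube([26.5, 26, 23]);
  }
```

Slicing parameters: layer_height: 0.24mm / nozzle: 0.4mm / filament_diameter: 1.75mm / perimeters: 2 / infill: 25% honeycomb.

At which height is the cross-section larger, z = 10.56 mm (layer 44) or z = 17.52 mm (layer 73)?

layer 44 (z = 10.56 mm)

Layer 44 (z = 10.56): the cube (footprint 9×14.5) is included at this height (area 130.50 mm²); the cube at (8, 15) is present — its section is the full 26.5×26 rectangle (area 689.00 mm²); Merging all regions: the 2 present regions are separate (no shared area or edge), so areas and boundary lengths simply add and each stays a separate island — area = 819.50 mm²; (rotated 20° about Z; rotation is an isometry so areas/perimeters/island counts are preserved). So its area = 819.50 mm². Layer 73 (z = 17.52): the cube does not reach this height (z outside [0, 13.5]); the 26.5×26 cube at (8, 15) contributes its full rectangle (area 689.00 mm²); Taking the union: only the 26.5×26 cube at (8, 15) is present, so the union is just that shape — area = 689.00 mm²; (rotated 20° about Z; rotation is an isometry so areas/perimeters/island counts are preserved). So its area = 689.00 mm². Layer 44 is larger (819.50 vs 689.00 mm²).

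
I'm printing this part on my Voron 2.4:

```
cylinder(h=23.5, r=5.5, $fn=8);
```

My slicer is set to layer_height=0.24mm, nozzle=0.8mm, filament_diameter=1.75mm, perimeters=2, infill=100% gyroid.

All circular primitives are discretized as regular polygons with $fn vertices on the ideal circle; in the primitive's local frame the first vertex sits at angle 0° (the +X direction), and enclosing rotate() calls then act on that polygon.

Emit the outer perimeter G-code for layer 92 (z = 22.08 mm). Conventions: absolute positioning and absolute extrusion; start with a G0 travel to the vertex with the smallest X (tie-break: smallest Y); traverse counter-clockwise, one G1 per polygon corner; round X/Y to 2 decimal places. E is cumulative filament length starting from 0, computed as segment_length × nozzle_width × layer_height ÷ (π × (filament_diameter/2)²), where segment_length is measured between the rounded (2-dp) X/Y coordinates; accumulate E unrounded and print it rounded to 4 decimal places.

G0 X-5.50 Y0.00 Z22.08
G1 X-3.89 Y-3.89 E0.3361
G1 X0.00 Y-5.50 E0.6721
G1 X3.89 Y-3.89 E1.0082
G1 X5.50 Y0.00 E1.3442
G1 X3.89 Y3.89 E1.6803
G1 X0.00 Y5.50 E2.0164
G1 X-3.89 Y3.89 E2.3524
G1 X-5.50 Y0.00 E2.6885

At z = 22.08 mm: the r=5.5 cylinder contributes a regular 8-gon of circumradius 5.5. The outline is a single polygon with 8 vertices. Extrusion per mm of travel: 0.8 × 0.24 / (π × 0.875²) = 0.079824. Accumulating E over each segment gives final E = 2.6885.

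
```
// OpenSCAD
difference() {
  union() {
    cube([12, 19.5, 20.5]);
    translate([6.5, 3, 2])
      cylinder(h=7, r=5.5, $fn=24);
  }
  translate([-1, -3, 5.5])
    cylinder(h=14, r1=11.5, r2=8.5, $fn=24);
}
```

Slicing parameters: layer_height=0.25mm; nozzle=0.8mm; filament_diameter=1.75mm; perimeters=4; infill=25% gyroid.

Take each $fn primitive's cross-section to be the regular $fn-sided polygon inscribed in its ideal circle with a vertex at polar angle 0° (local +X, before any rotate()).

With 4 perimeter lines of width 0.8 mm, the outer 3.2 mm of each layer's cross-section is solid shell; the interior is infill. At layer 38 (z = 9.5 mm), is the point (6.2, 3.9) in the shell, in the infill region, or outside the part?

At z = 9.5 mm: the 12×19.5 cube contributes its full rectangle; the cylinder at (6.5, 3) is not intersected at this z (z outside [2, 9]); Taking the union: only the 12×19.5 cube is present, so the union is just that shape — 1 connected region; the cone at (-1, -3) contributes a regular 24-gon of circumradius 10.643 (interpolated between r1=11.5 and r2=8.5 at t=0.286); Subtracting the remaining from the first: starting from the result so far, the cone at (-1, -3) partially overlaps it — only the 49.04 mm² overlap (of its 351.80 mm²) is removed, clipping the outline — 1 connected region. Overall, the cross-section is a single solid region. The nearest boundary edge runs (8.22, 2.32)→(6.53, 4.53); distance from the point to it = 0.64 mm. The point is not inside any of the regions above, so it lies outside the cross-section (0.64 mm from the nearest boundary).

outside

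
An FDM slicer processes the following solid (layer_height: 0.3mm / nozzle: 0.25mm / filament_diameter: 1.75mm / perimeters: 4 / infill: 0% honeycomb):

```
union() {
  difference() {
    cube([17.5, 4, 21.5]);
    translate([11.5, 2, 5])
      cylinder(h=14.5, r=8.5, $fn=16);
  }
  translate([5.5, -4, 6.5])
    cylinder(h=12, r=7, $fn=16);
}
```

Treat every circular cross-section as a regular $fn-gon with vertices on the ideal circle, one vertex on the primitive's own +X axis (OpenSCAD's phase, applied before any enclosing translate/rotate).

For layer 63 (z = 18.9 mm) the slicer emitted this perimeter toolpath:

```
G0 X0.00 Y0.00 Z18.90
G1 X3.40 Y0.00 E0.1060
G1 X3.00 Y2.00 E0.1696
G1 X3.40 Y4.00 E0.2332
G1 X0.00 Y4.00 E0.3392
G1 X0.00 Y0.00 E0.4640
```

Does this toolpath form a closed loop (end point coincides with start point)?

Start point (G0): (0.00, 0.00). End point (last G1): the path returns to the start — closed.

yes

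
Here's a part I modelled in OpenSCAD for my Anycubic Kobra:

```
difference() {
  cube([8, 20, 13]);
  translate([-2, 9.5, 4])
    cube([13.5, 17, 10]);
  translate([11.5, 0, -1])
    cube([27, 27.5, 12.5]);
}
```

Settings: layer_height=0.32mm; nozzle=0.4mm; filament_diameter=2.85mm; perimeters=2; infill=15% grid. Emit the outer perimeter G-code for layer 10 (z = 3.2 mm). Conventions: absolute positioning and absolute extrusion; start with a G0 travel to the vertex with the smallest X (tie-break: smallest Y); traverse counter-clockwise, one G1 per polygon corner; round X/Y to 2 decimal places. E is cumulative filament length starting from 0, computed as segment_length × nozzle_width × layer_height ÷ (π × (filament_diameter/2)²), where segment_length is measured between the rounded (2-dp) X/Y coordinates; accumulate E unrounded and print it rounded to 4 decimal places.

At z = 3.2 mm: the cube (footprint 8×20) is included at this height; the cube at (-2, 9.5) is absent (z outside [4, 14]); the cube at (11.5, 0) is present — its section is the full 27×27.5 rectangle; After the difference (first − rest): starting from the 8×20 cube, the 27×27.5 cube at (11.5, 0) misses the remaining region (no effect) — 1 connected region. The outline is a single polygon with 4 vertices. Extrusion per mm of travel: 0.4 × 0.32 / (π × 1.425²) = 0.020065. Accumulating E over each segment gives final E = 1.1236.

G0 X0.00 Y0.00 Z3.20
G1 X8.00 Y0.00 E0.1605
G1 X8.00 Y20.00 E0.5618
G1 X0.00 Y20.00 E0.7223
G1 X0.00 Y0.00 E1.1236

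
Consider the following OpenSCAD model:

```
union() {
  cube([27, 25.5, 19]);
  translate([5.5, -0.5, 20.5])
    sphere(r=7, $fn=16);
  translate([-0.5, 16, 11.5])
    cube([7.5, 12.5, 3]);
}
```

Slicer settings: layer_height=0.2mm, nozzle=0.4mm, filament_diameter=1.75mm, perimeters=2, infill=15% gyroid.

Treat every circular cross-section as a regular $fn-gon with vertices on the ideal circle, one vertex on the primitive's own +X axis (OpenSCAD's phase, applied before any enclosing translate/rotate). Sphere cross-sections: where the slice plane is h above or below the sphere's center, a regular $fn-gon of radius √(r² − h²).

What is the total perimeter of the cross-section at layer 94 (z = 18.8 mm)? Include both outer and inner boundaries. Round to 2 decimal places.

At z = 18.8 mm: the cube (footprint 27×25.5) is included at this height (perimeter 105.00 mm); the sphere at (5.5, -0.5): section is a regular 16-gon, circumradius = √(r²−h²) = √(7²−1.7²) = 6.790 (perimeter = 2·16·6.790·sin(180°/16) = 42.39 mm); the cube at (-0.5, 16) does not reach this height (z outside [11.5, 14.5]); Taking the union: the regions partially overlap (shared area 61.33 mm²), so the edge portions inside another operand are dropped and the merged outline is re-measured after clipping — boundary = 115.30 mm. Overall, the cross-section is a single solid region. Total boundary length (outer) = 115.30 mm.

115.30 mm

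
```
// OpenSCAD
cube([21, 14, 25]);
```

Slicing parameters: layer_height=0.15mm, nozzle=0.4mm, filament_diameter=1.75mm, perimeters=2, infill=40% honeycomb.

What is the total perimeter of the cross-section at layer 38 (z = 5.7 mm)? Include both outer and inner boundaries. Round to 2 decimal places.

At z = 5.7 mm: the cube (footprint 21×14) is included at this height (perimeter 70.00 mm). Overall, the cross-section is a single solid region. Total boundary length (outer) = 70.00 mm.

70.00 mm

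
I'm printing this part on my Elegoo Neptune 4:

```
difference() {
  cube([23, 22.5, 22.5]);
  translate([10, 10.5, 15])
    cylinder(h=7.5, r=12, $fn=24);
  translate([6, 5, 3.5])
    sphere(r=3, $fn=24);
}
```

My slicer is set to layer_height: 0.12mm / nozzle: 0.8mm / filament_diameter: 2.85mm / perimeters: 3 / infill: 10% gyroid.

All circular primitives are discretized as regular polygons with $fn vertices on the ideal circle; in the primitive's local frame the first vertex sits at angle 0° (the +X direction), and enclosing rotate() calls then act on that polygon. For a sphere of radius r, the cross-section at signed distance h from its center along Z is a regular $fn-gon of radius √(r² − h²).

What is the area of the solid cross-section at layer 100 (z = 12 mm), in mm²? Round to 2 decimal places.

At z = 12 mm: the cube (footprint 23×22.5) is included at this height (area 517.50 mm²); the cylinder at (10, 10.5) is not intersected at this z (z outside [15, 22.5]); the sphere at (6, 5) is absent (|z−center|=8.500 > r=3); Subtracting the remaining from the first: none of the subtracted shapes is present at this height, so the 23×22.5 cube is unchanged — area = 517.50 mm². Overall, the cross-section is a single solid region. Net area = 517.50 mm².

517.50 mm²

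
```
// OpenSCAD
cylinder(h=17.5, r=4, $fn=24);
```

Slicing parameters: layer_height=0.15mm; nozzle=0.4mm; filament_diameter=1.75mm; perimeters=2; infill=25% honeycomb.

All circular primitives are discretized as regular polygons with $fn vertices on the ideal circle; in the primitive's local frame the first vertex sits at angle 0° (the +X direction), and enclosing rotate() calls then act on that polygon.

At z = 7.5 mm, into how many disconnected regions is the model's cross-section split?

1

At z = 7.5 mm: the cylinder: section is a regular 24-gon, circumradius r=4. The result has 1 disconnected region.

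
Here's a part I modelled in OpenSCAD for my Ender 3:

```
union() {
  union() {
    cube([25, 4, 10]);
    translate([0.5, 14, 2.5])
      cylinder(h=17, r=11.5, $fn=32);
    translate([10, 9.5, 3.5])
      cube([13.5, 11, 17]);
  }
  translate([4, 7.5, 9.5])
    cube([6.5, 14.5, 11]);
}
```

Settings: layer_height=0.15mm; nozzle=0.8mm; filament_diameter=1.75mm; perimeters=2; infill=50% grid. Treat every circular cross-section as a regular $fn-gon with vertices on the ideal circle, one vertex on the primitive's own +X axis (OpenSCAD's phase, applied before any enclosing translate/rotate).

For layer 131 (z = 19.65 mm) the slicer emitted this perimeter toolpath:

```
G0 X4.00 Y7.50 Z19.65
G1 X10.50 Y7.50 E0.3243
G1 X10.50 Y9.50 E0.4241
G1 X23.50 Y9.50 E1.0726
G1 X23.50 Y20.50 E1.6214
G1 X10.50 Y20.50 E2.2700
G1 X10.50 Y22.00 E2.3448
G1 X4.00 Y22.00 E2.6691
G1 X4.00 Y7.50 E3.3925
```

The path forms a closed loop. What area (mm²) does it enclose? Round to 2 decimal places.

237.25 mm²

Apply the shoelace formula to the sequence of (X, Y) vertices; enclosed area = 237.25 mm².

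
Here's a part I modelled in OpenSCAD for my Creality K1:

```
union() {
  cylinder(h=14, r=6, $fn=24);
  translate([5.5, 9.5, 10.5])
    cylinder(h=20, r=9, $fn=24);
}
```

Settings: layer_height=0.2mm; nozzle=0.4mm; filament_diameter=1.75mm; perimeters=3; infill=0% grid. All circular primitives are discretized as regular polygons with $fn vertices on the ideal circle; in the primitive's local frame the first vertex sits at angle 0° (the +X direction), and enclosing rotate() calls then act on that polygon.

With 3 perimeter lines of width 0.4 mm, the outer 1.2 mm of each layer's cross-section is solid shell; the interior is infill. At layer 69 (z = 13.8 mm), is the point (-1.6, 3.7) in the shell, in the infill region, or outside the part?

infill

At z = 13.8 mm: the r=6 cylinder gives a regular 24-gon of circumradius 6 (constant along its height); the cylinder at (5.5, 9.5): section is a regular 24-gon, circumradius r=9; Combining (union): the regions partially overlap (shared area 26.51 mm²), so overlapping operands fuse into one piece — 1 connected region. Overall, the cross-section is a single solid region. The nearest boundary edge runs (-3.00, 5.20)→(-2.47, 5.42); distance from the point to it = 1.92 mm. The point is inside the cross-section and 1.92 mm from the nearest boundary — more than the 1.2 mm shell width (3 × 0.4), so it's in the infill interior.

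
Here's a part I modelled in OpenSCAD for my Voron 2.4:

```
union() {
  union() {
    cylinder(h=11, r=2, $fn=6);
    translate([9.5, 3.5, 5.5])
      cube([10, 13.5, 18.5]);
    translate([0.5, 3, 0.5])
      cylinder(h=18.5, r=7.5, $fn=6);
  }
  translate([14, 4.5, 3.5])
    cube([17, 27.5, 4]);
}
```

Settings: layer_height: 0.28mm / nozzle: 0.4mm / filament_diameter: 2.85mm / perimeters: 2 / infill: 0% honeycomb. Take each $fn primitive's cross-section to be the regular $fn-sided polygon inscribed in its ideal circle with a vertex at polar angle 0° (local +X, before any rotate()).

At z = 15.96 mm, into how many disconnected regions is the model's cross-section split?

At z = 15.96 mm: the cylinder does not reach this height (z outside [0, 11]); the 10×13.5 cube at (9.5, 3.5) contributes its full rectangle; the cylinder at (0.5, 3): section is a regular 6-gon, circumradius r=7.5; Merging all regions: the 2 present regions are separate (no shared area or edge), so areas and boundary lengths simply add and each stays a separate island — 2 connected regions; the cube at (14, 4.5) is absent (z outside [3.5, 7.5]); Taking the union: only the result so far is present, so the union is just that shape — 2 connected regions. The result has 2 disconnected regions.

2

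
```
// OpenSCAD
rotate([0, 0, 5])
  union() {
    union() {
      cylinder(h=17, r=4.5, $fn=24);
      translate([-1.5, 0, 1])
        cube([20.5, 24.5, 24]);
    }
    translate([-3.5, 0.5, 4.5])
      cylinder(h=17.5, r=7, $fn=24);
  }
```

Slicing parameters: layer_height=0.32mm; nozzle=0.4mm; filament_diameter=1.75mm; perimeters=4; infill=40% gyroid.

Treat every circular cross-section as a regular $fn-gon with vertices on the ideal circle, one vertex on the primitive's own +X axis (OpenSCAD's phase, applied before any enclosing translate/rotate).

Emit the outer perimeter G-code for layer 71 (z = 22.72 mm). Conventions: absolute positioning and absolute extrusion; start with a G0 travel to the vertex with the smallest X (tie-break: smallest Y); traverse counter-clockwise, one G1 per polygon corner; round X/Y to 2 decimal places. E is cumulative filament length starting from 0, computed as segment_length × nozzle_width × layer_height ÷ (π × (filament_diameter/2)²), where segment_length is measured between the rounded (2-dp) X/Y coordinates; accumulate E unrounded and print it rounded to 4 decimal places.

G0 X-3.63 Y24.28 Z22.72
G1 X-1.49 Y-0.13 E1.3040
G1 X18.93 Y1.66 E2.3948
G1 X16.79 Y26.06 E3.6983
G1 X-3.63 Y24.28 E4.7891

At z = 22.72 mm: the cylinder is not intersected at this z (z outside [0, 17]); the 20.5×24.5 cube at (-1.5, 0) contributes its full rectangle; Taking the union: only the 20.5×24.5 cube at (-1.5, 0) is present, so the union is just that shape — 1 connected region; the cylinder at (-3.5, 0.5) is absent (z outside [4.5, 22]); Combining (union): only the result so far is present, so the union is just that shape — 1 connected region; (rotated 5° about Z; rotation is an isometry so areas/perimeters/island counts are preserved). The outline is a single polygon with 4 vertices. Extrusion per mm of travel: 0.4 × 0.32 / (π × 0.875²) = 0.053216. Accumulating E over each segment gives final E = 4.7891.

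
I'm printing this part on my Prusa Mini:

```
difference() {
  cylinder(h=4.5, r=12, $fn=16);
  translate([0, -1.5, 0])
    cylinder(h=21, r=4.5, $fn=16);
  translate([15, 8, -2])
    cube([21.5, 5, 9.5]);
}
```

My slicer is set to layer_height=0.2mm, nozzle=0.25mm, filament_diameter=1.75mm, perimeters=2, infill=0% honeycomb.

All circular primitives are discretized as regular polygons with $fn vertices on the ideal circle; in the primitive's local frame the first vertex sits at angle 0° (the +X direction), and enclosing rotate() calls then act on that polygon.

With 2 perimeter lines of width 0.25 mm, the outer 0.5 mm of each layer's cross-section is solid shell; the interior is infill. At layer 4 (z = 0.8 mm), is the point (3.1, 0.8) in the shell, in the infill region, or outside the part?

At z = 0.8 mm: the r=12 cylinder contributes a regular 16-gon of circumradius 12; the r=4.5 cylinder at (0, -1.5) contributes a regular 16-gon of circumradius 4.5; the cube at (15, 8) (footprint 21.5×5) is included at this height; Taking the first minus the rest: starting from the r=12 cylinder, the r=4.5 cylinder at (0, -1.5) lies wholly inside it (removes its full 61.99 mm² and its 28.09 mm outline becomes a hole wall); the 21.5×5 cube at (15, 8) misses the remaining region (no effect) — 1 connected region with 1 hole. Overall, the cross-section is one region with 1 hole. The nearest boundary edge runs (4.16, 0.22)→(3.18, 1.68); distance from the point to it = 0.56 mm. The point is not inside any of the regions above, so it lies outside the cross-section (0.56 mm from the nearest boundary).

outside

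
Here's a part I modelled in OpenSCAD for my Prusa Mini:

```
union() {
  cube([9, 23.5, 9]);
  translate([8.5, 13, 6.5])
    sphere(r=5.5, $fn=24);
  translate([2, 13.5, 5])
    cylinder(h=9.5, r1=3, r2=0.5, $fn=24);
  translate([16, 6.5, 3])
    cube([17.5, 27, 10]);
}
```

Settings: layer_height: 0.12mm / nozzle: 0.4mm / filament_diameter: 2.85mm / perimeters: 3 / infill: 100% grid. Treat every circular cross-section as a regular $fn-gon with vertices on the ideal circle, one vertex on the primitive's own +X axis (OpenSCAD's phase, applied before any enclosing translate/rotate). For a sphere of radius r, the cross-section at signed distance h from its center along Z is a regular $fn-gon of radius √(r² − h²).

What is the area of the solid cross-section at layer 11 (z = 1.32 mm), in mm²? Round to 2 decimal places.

At z = 1.32 mm: the 9×23.5 cube contributes its full rectangle (area 211.50 mm²); the sphere at (8.5, 13): section is a regular 24-gon, circumradius = √(r²−h²) = √(5.5²−5.18²) = 1.849 (area = (24/2)·1.849²·sin(360°/24) = 10.61 mm²); the cone at (2, 13.5) does not reach this height (z outside [5, 14.5]); the cube at (16, 6.5) is not intersected at this z (z outside [3, 13]); Merging all regions: the regions partially overlap — summed areas 222.11 mm² minus the doubly-counted overlap 7.12 mm² gives 214.99 mm² — area = 214.99 mm². Overall, the cross-section is a single solid region. Net area = 214.99 mm².

214.99 mm²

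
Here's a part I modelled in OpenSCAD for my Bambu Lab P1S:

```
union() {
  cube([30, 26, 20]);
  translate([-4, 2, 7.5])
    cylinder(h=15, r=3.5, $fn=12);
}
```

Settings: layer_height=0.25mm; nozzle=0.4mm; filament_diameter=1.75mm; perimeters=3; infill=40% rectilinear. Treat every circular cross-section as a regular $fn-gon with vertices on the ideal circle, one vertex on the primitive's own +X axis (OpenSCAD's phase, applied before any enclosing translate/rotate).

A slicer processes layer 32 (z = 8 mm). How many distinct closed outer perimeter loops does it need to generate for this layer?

At z = 8 mm: the cube (footprint 30×26) is included at this height; the r=3.5 cylinder at (-4, 2) gives a regular 12-gon of circumradius 3.5 (constant along its height); Merging all regions: the 2 present regions are separate (no shared area or edge), so areas and boundary lengths simply add and each stays a separate island — 2 connected regions. The result has 2 disconnected regions.

2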